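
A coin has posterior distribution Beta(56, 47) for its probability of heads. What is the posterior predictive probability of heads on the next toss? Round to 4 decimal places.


Posterior predictive = E[theta] = alpha/(alpha+beta)
= 56/103
= 0.5437

0.5437


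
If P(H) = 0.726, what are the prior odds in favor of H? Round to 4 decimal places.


Prior odds = P(H) / (1 - P(H))
= 0.726 / 0.274
= 2.6496

2.6496


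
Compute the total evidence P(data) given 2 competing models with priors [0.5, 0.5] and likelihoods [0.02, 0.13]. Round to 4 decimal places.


Marginal likelihood = sum P(model_i) * P(data|model_i)
Model 1: 0.5 * 0.02 = 0.01
Model 2: 0.5 * 0.13 = 0.065
Total = 0.075

0.075


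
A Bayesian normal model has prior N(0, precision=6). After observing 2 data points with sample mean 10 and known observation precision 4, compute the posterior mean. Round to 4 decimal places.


Posterior mean = (prior_precision * prior_mean + n * data_precision * data_mean) / (prior_precision + n * data_precision)
Numerator = 6*0 + 2*4*10 = 80
Denominator = 6 + 2*4 = 14
Posterior mean = 5.7143

5.7143


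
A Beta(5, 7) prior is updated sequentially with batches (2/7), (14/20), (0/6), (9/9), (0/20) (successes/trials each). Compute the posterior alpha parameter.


Sequential conjugate updating is equivalent to a single batch update.
Total successes across all batches = 25
alpha_posterior = alpha_prior + total_successes = 5 + 25
= 30

30


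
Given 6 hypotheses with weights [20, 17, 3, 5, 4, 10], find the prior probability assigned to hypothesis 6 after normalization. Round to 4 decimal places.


To normalize, divide each weight by the sum of all weights.
Sum = 59
Prior(H6) = 10/59 = 0.1695

0.1695


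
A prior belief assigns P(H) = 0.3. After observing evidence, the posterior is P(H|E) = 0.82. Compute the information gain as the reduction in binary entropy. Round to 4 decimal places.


H(prior) = -0.3*log2(0.3) - 0.7*log2(0.7)
= 0.8813
H(post) = -0.82*log2(0.82) - 0.18*log2(0.18)
= 0.6801
IG = 0.8813 - 0.6801 = 0.2012

0.2012


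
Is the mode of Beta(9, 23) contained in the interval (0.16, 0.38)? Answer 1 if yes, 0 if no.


Mode = (a-1)/(a+b-2) = 8/30 = 0.2667
Interval: (0.16, 0.38)
Contains mode? 1

1


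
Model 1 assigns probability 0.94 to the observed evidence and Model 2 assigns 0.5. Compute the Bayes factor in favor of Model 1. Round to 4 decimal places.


BF = P(data|M1) / P(data|M2)
= 0.94 / 0.5 = 1.88

1.88


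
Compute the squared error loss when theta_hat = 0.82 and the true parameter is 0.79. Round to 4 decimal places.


L = (theta_hat - theta_true)^2
= (0.82 - 0.79)^2
= 0.03^2 = 0.0009

0.0009


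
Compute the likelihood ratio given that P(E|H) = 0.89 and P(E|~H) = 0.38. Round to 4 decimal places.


LR = P(E|H) / P(E|~H)
= 0.89 / 0.38 = 2.3421

2.3421


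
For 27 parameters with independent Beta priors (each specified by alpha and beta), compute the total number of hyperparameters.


A Beta prior has 2 hyperparameters per parameter.
Total = 27 * 2 = 54

54


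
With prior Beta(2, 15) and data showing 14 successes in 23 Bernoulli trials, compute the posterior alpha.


Conjugate update: alpha_posterior = alpha_prior + k
= 2 + 14 = 16

16


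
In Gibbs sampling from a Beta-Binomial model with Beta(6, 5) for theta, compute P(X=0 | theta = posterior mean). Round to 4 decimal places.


Posterior mean = alpha/(alpha+beta) = 6/11 = 0.5455
P(X=0|theta=mean) = 1 - theta = 0.4545

0.4545


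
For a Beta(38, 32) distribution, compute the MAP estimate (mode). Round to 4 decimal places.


MAP = mode = (a-1)/(a+b-2)
= (38-1)/(38+32-2)
= 37/68 = 0.5441

0.5441


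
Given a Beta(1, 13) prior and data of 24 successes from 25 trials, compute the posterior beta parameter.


Number of failures = 25 - 24 = 1
Posterior beta = 13 + 1 = 14

14


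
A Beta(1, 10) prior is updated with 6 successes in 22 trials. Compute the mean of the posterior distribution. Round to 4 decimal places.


After update: Beta(7, 26)
Mean = 7 / (7 + 26) = 7 / 33
= 0.2121

0.2121


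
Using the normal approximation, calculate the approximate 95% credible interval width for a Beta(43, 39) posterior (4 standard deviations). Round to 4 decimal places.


Var(Beta) = 43*39/(82^2 * 83) = 0.003
SD = 0.0548
Width ~ 4*SD = 0.2193

0.2193


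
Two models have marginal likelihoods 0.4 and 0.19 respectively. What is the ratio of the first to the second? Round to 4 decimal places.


Evidence ratio = 0.4 / 0.19
= 2.1053

2.1053


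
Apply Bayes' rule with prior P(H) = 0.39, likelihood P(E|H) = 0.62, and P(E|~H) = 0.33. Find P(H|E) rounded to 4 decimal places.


Step 1: Compute marginal P(E) = P(E|H)P(H) + P(E|~H)P(~H)
= 0.62*0.39 + 0.33*0.61 = 0.4431
Step 2: P(H|E) = P(E|H)P(H)/P(E) = 0.2418/0.4431
= 0.5457

0.5457


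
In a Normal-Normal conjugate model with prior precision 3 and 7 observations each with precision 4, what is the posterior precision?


Posterior precision = prior precision + n * observation precision
= 3 + 7 * 4
= 3 + 28 = 31

31


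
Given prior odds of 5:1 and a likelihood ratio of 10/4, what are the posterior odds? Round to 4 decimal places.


Posterior odds = prior odds * LR
Prior odds = 5/1 = 5.0
LR = 10/4 = 2.5
Posterior odds = 5.0 * 2.5 = 12.5

12.5


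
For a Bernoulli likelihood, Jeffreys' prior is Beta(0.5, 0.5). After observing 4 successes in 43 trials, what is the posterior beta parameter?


Jeffreys' prior for Bernoulli is Beta(0.5, 0.5).
Posterior is Beta(0.5 + k, 0.5 + n - k).
Posterior beta = 0.5 + (n - k) = 0.5 + 39 = 39.5

39.5


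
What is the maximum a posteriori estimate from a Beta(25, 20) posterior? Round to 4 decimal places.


The MAP estimate equals the mode of the distribution.
Mode of Beta(a,b) = (a-1)/(a+b-2)
= 24/43
= 0.5581

0.5581


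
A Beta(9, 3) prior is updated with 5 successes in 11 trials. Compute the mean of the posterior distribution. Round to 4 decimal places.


After update: Beta(14, 9)
Mean = 14 / (14 + 9) = 14 / 23
= 0.6087

0.6087


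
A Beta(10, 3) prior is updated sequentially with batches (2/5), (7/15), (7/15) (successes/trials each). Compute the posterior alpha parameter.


Sequential conjugate updating is equivalent to a single batch update.
Total successes across all batches = 16
alpha_posterior = alpha_prior + total_successes = 10 + 16
= 26

26


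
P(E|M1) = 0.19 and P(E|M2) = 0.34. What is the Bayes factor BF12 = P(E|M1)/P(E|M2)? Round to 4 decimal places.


Bayes factor BF12 = P(E|M1) / P(E|M2)
= 0.19 / 0.34
= 0.5588

0.5588


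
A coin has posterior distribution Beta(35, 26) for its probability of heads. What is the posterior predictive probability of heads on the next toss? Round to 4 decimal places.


Posterior predictive = E[theta] = alpha/(alpha+beta)
= 35/61
= 0.5738

0.5738


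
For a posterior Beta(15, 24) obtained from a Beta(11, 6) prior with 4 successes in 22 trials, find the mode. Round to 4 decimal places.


Mode = (alpha - 1) / (alpha + beta - 2)
= 14 / 37
= 0.3784

0.3784


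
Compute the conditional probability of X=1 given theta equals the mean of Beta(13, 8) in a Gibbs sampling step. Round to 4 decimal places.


Mean of Beta(13, 8) = 0.619
P(X=1 | theta=0.619) = 0.619

0.619


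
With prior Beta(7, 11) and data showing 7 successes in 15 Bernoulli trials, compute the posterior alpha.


Conjugate update: alpha_posterior = alpha_prior + k
= 7 + 7 = 14

14


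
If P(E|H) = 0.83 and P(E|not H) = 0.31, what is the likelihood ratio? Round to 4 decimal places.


Likelihood ratio = P(E|H) / P(E|not H)
= 0.83 / 0.31
= 2.6774

2.6774


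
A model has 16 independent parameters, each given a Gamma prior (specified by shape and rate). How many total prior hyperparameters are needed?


Each Gamma prior needs 2 hyperparameters (shape and rate).
Total = 2 * 16 = 32

32


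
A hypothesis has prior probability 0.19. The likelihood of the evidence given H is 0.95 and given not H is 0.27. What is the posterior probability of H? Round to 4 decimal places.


Using Bayes' theorem:
P(E) = 0.19 * 0.95 + 0.81 * 0.27
P(E) = 0.3992
P(H|E) = (0.19 * 0.95) / 0.3992 = 0.4522

0.4522


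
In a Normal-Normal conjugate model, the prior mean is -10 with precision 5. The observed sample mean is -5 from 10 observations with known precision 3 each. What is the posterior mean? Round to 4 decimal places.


Posterior precision = tau0 + n*tau = 5 + 10*3 = 35
Posterior mean = (tau0*mu0 + n*tau*xbar) / posterior_precision
= (5*-10 + 10*3*-5) / 35
= -200 / 35 = -5.7143

-5.7143


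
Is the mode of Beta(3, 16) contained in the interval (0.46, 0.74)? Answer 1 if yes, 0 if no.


Mode = (a-1)/(a+b-2) = 2/17 = 0.1176
Interval: (0.46, 0.74)
Contains mode? 0

0


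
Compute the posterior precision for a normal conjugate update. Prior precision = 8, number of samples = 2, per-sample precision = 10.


tau_post = tau_0 + n * tau
= 8 + 2 * 10 = 28

28


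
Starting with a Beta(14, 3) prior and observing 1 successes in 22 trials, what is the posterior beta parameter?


Posterior beta = prior beta + failures
Failures = 22 - 1 = 21
beta_post = 3 + 21 = 24

24


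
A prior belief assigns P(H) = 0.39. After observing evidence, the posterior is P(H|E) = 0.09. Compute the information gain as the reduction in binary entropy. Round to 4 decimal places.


H(prior) = -0.39*log2(0.39) - 0.61*log2(0.61)
= 0.9648
H(post) = -0.09*log2(0.09) - 0.91*log2(0.91)
= 0.4365
IG = 0.9648 - 0.4365 = 0.5283

0.5283


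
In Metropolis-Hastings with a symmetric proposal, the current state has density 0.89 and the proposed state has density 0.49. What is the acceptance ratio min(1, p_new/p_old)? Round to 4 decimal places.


Ratio = p_new / p_old = 0.49 / 0.89 = 0.5506
Acceptance = min(1, 0.5506) = 0.5506

0.5506


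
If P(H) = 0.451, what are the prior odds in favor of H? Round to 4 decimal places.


Prior odds = P(H) / (1 - P(H))
= 0.451 / 0.549
= 0.8215

0.8215


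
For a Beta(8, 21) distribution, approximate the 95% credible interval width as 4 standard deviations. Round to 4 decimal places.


Variance of Beta(a,b) = ab / ((a+b)^2 * (a+b+1))
= 8*21 / ((29)^2 * 30)
= 0.0067
SD = sqrt(0.0067) = 0.0816
Width = 4 * SD = 0.3264

0.3264


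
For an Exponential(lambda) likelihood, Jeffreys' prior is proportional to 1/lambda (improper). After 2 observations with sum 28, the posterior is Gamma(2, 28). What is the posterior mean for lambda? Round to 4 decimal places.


Posterior = Gamma(n, sum_x) = Gamma(2, 28)
Posterior mean = shape/rate = 2/28
= 0.0714

0.0714


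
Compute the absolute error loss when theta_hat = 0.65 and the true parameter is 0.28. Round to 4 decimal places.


L = |theta_hat - theta_true|
= |0.65 - 0.28| = 0.37

0.37


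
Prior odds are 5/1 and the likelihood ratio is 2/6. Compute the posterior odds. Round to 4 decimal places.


Posterior odds = prior odds * likelihood ratio
= (5/1) * (2/6)
= 10 / 6
= 1.6667

1.6667


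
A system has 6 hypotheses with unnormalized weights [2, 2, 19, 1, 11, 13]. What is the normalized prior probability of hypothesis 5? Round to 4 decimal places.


The normalized prior is the weight divided by the total.
Total weight = 48
P(H5) = 11 / 48 = 0.2292

0.2292


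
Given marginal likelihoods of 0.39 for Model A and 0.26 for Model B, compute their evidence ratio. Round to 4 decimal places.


Ratio = ML(A) / ML(B) = 0.39/0.26
= 1.5

1.5


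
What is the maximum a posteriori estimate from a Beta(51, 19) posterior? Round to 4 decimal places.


The MAP estimate equals the mode of the distribution.
Mode of Beta(a,b) = (a-1)/(a+b-2)
= 50/68
= 0.7353

0.7353


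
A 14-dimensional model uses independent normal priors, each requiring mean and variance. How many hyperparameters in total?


Per parameter: 2 (mean and variance).
Total = 14 * 2 = 28

28


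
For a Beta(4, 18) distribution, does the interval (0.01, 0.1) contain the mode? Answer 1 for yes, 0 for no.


Mode of Beta(a,b) = (a-1)/(a+b-2)
= (4-1)/(4+18-2) = 0.15
Check: 0.01 <= 0.15 <= 0.1?
Result: 0

0


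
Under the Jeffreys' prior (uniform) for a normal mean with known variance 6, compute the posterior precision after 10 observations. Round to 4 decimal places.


Prior precision = 0 (flat prior).
Post. prec. = 0 + n/var = 10/6 = 1.6667

1.6667


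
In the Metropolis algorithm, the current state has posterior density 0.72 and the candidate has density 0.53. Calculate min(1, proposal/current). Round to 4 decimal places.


Ratio = 0.53/0.72 = 0.7361
Acceptance probability = min(1, 0.7361)
= 0.7361

0.7361


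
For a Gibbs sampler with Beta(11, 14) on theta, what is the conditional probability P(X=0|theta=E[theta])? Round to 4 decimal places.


E[theta] = 11/(11+14) = 0.44
P(X=0|theta) = 1 - theta = 0.56

0.56


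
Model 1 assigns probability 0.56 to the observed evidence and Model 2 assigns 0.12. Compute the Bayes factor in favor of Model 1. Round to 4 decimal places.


BF = P(data|M1) / P(data|M2)
= 0.56 / 0.12 = 4.6667

4.6667


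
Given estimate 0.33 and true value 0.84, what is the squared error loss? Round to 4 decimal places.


Squared error = (estimate - true)^2
Difference = -0.51
Loss = -0.51^2 = 0.2601

0.2601


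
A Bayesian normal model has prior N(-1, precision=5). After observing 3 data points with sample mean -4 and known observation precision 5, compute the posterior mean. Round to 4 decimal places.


Posterior mean = (prior_precision * prior_mean + n * data_precision * data_mean) / (prior_precision + n * data_precision)
Numerator = 5*-1 + 3*5*-4 = -65
Denominator = 5 + 3*5 = 20
Posterior mean = -3.25

-3.25


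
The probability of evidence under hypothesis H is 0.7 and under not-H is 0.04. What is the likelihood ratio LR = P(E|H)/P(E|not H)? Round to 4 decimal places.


LR = 0.7 / 0.04
= 17.5

17.5


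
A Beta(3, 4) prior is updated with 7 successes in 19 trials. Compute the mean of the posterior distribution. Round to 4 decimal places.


After update: Beta(10, 16)
Mean = 10 / (10 + 16) = 10 / 26
= 0.3846

0.3846


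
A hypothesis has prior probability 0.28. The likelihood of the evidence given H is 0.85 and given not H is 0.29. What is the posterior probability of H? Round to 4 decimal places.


Using Bayes' theorem:
P(E) = 0.28 * 0.85 + 0.72 * 0.29
P(E) = 0.4468
P(H|E) = (0.28 * 0.85) / 0.4468 = 0.5327

0.5327


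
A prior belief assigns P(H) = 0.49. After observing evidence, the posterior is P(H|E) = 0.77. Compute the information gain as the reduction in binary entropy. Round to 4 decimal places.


H(prior) = -0.49*log2(0.49) - 0.51*log2(0.51)
= 0.9997
H(post) = -0.77*log2(0.77) - 0.23*log2(0.23)
= 0.778
IG = 0.9997 - 0.778 = 0.2217

0.2217


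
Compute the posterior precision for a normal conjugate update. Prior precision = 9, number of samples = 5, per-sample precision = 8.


tau_post = tau_0 + n * tau
= 9 + 5 * 8 = 49

49


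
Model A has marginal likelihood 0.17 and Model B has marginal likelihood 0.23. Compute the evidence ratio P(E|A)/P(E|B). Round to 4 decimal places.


Evidence ratio = P(E|A) / P(E|B)
= 0.17 / 0.23
= 0.7391

0.7391


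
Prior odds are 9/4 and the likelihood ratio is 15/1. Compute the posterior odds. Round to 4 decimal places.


Posterior odds = prior odds * likelihood ratio
= (9/4) * (15/1)
= 135 / 4
= 33.75

33.75


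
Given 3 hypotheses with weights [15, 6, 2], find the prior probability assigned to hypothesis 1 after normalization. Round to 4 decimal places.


To normalize, divide each weight by the sum of all weights.
Sum = 23
Prior(H1) = 15/23 = 0.6522

0.6522


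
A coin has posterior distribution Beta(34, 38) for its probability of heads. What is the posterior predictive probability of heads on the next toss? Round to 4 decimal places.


Posterior predictive = E[theta] = alpha/(alpha+beta)
= 34/72
= 0.4722

0.4722


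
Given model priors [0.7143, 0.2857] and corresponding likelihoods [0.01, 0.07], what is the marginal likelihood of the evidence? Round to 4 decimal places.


P(E) = sum_i P(M_i) P(E|M_i)
= 0.0071 + 0.02
= 0.0271

0.0271


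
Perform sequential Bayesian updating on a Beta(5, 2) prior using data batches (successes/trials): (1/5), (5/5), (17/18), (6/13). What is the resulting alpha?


Accumulate successes: 29
Posterior alpha = prior alpha + sum of successes
= 5 + 29 = 34

34


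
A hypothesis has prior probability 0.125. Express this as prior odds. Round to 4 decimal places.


Odds = P(H) / P(not H) = 0.125 / 0.875
= 0.1429

0.1429


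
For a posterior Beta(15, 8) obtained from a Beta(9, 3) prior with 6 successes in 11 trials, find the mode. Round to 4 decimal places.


Mode = (alpha - 1) / (alpha + beta - 2)
= 14 / 21
= 0.6667

0.6667


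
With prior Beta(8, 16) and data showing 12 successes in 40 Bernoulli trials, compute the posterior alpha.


Conjugate update: alpha_posterior = alpha_prior + k
= 8 + 12 = 20

20


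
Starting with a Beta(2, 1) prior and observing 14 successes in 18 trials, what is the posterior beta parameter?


Posterior beta = prior beta + failures
Failures = 18 - 14 = 4
beta_post = 1 + 4 = 5

5


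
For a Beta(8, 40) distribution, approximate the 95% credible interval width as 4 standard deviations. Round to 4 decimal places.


Variance of Beta(a,b) = ab / ((a+b)^2 * (a+b+1))
= 8*40 / ((48)^2 * 49)
= 0.0028
SD = sqrt(0.0028) = 0.0532
Width = 4 * SD = 0.213

0.213


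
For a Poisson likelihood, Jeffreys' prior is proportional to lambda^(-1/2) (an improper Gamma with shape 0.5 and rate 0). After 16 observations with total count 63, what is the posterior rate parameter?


Jeffreys' prior for Poisson is proportional to lambda^(-1/2).
Posterior is Gamma(0.5 + S, 0 + n) = Gamma(0.5 + 63, 16).
Posterior rate = 0 + n = 16

16.0


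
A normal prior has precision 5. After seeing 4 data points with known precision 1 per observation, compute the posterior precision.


In the conjugate normal model, precisions add:
tau_posterior = tau_prior + n * tau_data
= 5 + 4*1 = 9

9


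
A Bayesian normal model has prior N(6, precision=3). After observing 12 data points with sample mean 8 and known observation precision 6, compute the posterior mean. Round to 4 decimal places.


Posterior mean = (prior_precision * prior_mean + n * data_precision * data_mean) / (prior_precision + n * data_precision)
Numerator = 3*6 + 12*6*8 = 594
Denominator = 3 + 12*6 = 75
Posterior mean = 7.92

7.92


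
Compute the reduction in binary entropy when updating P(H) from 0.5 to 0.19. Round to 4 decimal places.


H_before = -p*log2(p) - (1-p)*log2(1-p) for p=0.5: 1.0
H_after for p=0.19: 0.7015
Reduction = 1.0 - 0.7015 = 0.2985

0.2985


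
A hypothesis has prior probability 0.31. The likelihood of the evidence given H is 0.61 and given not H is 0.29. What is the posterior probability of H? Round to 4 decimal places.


Using Bayes' theorem:
P(E) = 0.31 * 0.61 + 0.69 * 0.29
P(E) = 0.3892
P(H|E) = (0.31 * 0.61) / 0.3892 = 0.4859

0.4859


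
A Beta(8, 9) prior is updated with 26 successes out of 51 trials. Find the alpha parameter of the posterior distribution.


In the Beta-Binomial conjugate update:
alpha_post = alpha_prior + successes
= 8 + 26
= 34

34


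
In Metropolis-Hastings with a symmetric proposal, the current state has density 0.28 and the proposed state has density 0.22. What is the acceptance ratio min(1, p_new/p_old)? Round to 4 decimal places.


Ratio = p_new / p_old = 0.22 / 0.28 = 0.7857
Acceptance = min(1, 0.7857) = 0.7857

0.7857


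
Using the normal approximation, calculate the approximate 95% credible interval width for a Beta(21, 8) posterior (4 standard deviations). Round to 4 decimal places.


Var(Beta) = 21*8/(29^2 * 30) = 0.0067
SD = 0.0816
Width ~ 4*SD = 0.3264

0.3264


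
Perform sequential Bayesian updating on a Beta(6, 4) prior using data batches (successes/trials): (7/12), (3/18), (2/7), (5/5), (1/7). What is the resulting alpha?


Accumulate successes: 18
Posterior alpha = prior alpha + sum of successes
= 6 + 18 = 24

24


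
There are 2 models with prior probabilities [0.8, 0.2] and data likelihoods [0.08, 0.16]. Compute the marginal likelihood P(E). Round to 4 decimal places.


P(E) = sum over models of P(M_i) * P(E|M_i)
= 0.8*0.08 + 0.2*0.16
= 0.096

0.096


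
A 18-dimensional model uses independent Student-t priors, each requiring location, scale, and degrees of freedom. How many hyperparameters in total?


Per parameter: 3 (location, scale, and degrees of freedom).
Total = 18 * 3 = 54

54


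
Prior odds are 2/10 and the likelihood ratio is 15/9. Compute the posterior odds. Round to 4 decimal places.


Posterior odds = prior odds * likelihood ratio
= (2/10) * (15/9)
= 30 / 90
= 0.3333

0.3333


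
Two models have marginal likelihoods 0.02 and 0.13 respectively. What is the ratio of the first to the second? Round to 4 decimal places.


Evidence ratio = 0.02 / 0.13
= 0.1538

0.1538


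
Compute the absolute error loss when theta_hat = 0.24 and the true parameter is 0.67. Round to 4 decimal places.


L = |theta_hat - theta_true|
= |0.24 - 0.67| = 0.43

0.43


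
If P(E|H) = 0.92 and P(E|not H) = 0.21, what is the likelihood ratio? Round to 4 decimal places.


Likelihood ratio = P(E|H) / P(E|not H)
= 0.92 / 0.21
= 4.381

4.381


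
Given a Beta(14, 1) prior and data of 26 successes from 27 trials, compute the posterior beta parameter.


Number of failures = 27 - 26 = 1
Posterior beta = 1 + 1 = 2

2


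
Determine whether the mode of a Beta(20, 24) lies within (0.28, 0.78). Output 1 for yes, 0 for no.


First find the mode: (a-1)/(a+b-2) = 0.4524
Is 0.4524 in (0.28, 0.78)? 1

1


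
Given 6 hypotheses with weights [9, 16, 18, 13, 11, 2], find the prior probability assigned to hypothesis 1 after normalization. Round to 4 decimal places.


To normalize, divide each weight by the sum of all weights.
Sum = 69
Prior(H1) = 9/69 = 0.1304

0.1304


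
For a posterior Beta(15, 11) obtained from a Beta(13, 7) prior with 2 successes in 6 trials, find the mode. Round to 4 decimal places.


Mode = (alpha - 1) / (alpha + beta - 2)
= 14 / 24
= 0.5833

0.5833


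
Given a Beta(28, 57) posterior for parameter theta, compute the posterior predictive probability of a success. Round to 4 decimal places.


For a Beta-Bernoulli model, the predictive probability is the mean:
P(success) = 28/(28+57) = 28/85 = 0.3294

0.3294


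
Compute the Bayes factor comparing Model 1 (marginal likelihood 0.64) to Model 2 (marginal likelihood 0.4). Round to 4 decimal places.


BF12 = marginal likelihood of M1 / marginal likelihood of M2
= 0.64/0.4
= 1.6

1.6


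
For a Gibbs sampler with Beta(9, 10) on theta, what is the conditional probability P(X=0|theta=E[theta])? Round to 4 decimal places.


E[theta] = 9/(9+10) = 0.4737
P(X=0|theta) = 1 - theta = 0.5263

0.5263


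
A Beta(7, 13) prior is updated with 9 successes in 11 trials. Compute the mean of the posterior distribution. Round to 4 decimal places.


After update: Beta(16, 15)
Mean = 16 / (16 + 15) = 16 / 31
= 0.5161

0.5161


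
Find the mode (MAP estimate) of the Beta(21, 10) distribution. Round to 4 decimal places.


For Beta(a,b) with a,b > 1:
Mode = (a-1)/(a+b-2) = (21-1)/(31-2)
= 20/29 = 0.6897

0.6897


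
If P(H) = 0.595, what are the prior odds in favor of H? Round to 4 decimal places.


Prior odds = P(H) / (1 - P(H))
= 0.595 / 0.405
= 1.4691

1.4691


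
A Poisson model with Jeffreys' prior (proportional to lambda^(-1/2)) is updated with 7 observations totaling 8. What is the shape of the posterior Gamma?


Posterior = Gamma(0.5 + S, n)
= Gamma(0.5 + 8, 7)
Posterior shape = 0.5 + S = 0.5 + 8 = 8.5

8.5


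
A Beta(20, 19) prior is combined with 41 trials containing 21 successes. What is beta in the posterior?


In conjugate updating:
beta_posterior = beta_prior + (n - k)
= 19 + (41 - 21)
= 19 + 20 = 39

39


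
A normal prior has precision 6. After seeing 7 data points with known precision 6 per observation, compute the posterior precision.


In the conjugate normal model, precisions add:
tau_posterior = tau_prior + n * tau_data
= 6 + 7*6 = 48

48


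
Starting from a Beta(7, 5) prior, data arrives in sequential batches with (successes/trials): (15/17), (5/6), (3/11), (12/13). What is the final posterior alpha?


In sequential Bayesian updating, we sum all successes.
Total successes = 35
Final alpha = 7 + 35 = 42

42


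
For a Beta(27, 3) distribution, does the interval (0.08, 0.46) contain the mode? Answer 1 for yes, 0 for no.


Mode of Beta(a,b) = (a-1)/(a+b-2)
= (27-1)/(27+3-2) = 0.9286
Check: 0.08 <= 0.9286 <= 0.46?
Result: 0

0


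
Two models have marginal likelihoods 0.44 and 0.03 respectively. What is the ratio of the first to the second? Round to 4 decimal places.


Evidence ratio = 0.44 / 0.03
= 14.6667

14.6667


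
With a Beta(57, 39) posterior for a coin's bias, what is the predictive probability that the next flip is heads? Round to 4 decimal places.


The predictive probability equals the posterior mean.
P(next = heads) = alpha / (alpha + beta)
= 57 / 96 = 0.5938

0.5938


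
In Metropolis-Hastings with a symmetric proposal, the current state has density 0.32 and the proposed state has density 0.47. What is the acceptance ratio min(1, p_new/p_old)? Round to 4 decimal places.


Ratio = p_new / p_old = 0.47 / 0.32 = 1.4687
Acceptance = min(1, 1.4687) = 1.0

1.0


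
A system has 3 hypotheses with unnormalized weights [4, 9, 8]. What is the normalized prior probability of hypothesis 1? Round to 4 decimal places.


The normalized prior is the weight divided by the total.
Total weight = 21
P(H1) = 4 / 21 = 0.1905

0.1905


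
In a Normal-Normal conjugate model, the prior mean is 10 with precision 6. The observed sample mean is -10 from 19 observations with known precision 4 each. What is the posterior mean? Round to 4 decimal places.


Posterior precision = tau0 + n*tau = 6 + 19*4 = 82
Posterior mean = (tau0*mu0 + n*tau*xbar) / posterior_precision
= (6*10 + 19*4*-10) / 82
= -700 / 82 = -8.5366

-8.5366


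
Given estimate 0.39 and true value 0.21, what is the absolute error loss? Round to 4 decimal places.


Absolute error = |estimate - true|
= |0.18| = 0.18

0.18


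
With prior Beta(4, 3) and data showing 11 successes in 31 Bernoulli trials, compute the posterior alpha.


Conjugate update: alpha_posterior = alpha_prior + k
= 4 + 11 = 15

15


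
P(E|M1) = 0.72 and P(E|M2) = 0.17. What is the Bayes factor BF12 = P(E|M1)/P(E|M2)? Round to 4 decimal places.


Bayes factor BF12 = P(E|M1) / P(E|M2)
= 0.72 / 0.17
= 4.2353

4.2353


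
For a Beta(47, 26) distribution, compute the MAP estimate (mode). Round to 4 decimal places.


MAP = mode = (a-1)/(a+b-2)
= (47-1)/(47+26-2)
= 46/71 = 0.6479

0.6479


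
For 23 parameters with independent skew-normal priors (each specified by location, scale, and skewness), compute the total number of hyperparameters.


A skew-normal prior has 3 hyperparameters per parameter.
Total = 23 * 3 = 69

69


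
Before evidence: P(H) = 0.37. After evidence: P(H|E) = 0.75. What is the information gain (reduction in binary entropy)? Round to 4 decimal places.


Prior entropy = 0.9507
Posterior entropy = 0.8113
Information gain = 0.9507 - 0.8113 = 0.1394

0.1394


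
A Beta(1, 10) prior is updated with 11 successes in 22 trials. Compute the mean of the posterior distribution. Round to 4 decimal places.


After update: Beta(12, 21)
Mean = 12 / (12 + 21) = 12 / 33
= 0.3636

0.3636


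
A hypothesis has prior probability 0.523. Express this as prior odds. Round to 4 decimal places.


Odds = P(H) / P(not H) = 0.523 / 0.477
= 1.0964

1.0964


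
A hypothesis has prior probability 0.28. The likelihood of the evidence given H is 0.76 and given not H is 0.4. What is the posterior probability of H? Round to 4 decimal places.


Using Bayes' theorem:
P(E) = 0.28 * 0.76 + 0.72 * 0.4
P(E) = 0.5008
P(H|E) = (0.28 * 0.76) / 0.5008 = 0.4249

0.4249


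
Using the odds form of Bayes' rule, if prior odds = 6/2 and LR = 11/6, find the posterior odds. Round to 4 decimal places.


Bayes' rule in odds form: posterior odds = prior odds * LR
= (6 * 11) / (2 * 6)
= 66/12 = 5.5

5.5


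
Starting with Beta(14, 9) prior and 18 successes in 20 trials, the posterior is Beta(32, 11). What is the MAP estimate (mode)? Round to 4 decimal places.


The mode of Beta(a, b) when a > 1 and b > 1 is (a-1)/(a+b-2)
= (32 - 1) / (32 + 11 - 2)
= 31 / 41
= 0.7561

0.7561


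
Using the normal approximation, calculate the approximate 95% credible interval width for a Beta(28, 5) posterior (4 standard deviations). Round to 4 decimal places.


Var(Beta) = 28*5/(33^2 * 34) = 0.0038
SD = 0.0615
Width ~ 4*SD = 0.246

0.246


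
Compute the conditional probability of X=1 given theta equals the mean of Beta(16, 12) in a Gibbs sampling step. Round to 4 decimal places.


Mean of Beta(16, 12) = 0.5714
P(X=1 | theta=0.5714) = 0.5714

0.5714


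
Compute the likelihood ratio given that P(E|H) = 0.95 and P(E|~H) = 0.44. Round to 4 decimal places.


LR = P(E|H) / P(E|~H)
= 0.95 / 0.44 = 2.1591

2.1591


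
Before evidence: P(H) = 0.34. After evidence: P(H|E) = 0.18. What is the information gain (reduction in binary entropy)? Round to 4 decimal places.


Prior entropy = 0.9248
Posterior entropy = 0.6801
Information gain = 0.9248 - 0.6801 = 0.2447

0.2447


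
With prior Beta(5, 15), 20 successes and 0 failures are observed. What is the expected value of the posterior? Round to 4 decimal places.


Posterior = Beta(25, 15)
E[theta] = alpha/(alpha+beta)
= 25/40 = 0.625

0.625


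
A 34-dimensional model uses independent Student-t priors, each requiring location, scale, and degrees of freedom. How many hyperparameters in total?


Per parameter: 3 (location, scale, and degrees of freedom).
Total = 34 * 3 = 102

102


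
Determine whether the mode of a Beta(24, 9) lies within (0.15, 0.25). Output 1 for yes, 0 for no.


First find the mode: (a-1)/(a+b-2) = 0.7419
Is 0.7419 in (0.15, 0.25)? 0

0


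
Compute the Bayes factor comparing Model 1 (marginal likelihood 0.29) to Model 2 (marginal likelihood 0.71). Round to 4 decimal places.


BF12 = marginal likelihood of M1 / marginal likelihood of M2
= 0.29/0.71
= 0.4085

0.4085


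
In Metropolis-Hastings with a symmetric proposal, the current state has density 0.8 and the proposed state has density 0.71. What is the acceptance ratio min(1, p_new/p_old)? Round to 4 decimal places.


Ratio = p_new / p_old = 0.71 / 0.8 = 0.8875
Acceptance = min(1, 0.8875) = 0.8875

0.8875


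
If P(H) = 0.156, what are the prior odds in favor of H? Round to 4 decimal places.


Prior odds = P(H) / (1 - P(H))
= 0.156 / 0.844
= 0.1848

0.1848


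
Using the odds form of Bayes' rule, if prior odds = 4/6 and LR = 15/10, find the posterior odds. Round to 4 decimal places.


Bayes' rule in odds form: posterior odds = prior odds * LR
= (4 * 15) / (6 * 10)
= 60/60 = 1.0

1.0


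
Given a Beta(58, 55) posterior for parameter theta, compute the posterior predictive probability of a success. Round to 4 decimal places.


For a Beta-Bernoulli model, the predictive probability is the mean:
P(success) = 58/(58+55) = 58/113 = 0.5133

0.5133


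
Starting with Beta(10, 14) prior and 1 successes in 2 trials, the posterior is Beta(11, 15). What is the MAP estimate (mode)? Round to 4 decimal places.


The mode of Beta(a, b) when a > 1 and b > 1 is (a-1)/(a+b-2)
= (11 - 1) / (11 + 15 - 2)
= 10 / 24
= 0.4167

0.4167


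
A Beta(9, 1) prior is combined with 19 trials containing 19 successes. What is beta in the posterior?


In conjugate updating:
beta_posterior = beta_prior + (n - k)
= 1 + (19 - 19)
= 1 + 0 = 1

1


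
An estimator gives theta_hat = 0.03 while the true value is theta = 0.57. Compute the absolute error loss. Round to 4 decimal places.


The absolute error loss is |theta_hat - theta|
= |0.03 - 0.57|
= 0.54

0.54


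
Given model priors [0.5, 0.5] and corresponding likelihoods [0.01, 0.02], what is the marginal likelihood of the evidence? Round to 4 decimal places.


P(E) = sum_i P(M_i) P(E|M_i)
= 0.005 + 0.01
= 0.015

0.015


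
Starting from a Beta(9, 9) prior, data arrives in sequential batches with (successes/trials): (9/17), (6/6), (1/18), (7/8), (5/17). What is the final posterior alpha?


In sequential Bayesian updating, we sum all successes.
Total successes = 28
Final alpha = 9 + 28 = 37

37


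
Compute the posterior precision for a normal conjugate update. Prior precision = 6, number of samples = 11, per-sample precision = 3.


tau_post = tau_0 + n * tau
= 6 + 11 * 3 = 39

39


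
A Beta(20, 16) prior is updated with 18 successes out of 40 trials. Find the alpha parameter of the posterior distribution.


In the Beta-Binomial conjugate update:
alpha_post = alpha_prior + successes
= 20 + 18
= 38

38


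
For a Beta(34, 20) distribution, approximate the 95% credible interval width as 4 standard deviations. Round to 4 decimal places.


Variance of Beta(a,b) = ab / ((a+b)^2 * (a+b+1))
= 34*20 / ((54)^2 * 55)
= 0.0042
SD = sqrt(0.0042) = 0.0651
Width = 4 * SD = 0.2605

0.2605


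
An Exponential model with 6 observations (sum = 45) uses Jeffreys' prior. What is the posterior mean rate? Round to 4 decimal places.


Posterior Gamma(6, 45)
E[lambda] = 6/45 = 0.1333

0.1333


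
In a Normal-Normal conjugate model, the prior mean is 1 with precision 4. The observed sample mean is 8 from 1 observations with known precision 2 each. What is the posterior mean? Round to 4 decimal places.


Posterior precision = tau0 + n*tau = 4 + 1*2 = 6
Posterior mean = (tau0*mu0 + n*tau*xbar) / posterior_precision
= (4*1 + 1*2*8) / 6
= 20 / 6 = 3.3333

3.3333


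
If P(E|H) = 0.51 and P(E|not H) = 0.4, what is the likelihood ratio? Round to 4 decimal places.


Likelihood ratio = P(E|H) / P(E|not H)
= 0.51 / 0.4
= 1.275

1.275


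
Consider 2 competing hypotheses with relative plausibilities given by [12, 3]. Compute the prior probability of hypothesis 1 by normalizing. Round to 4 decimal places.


Sum of weights = 12 + 3 = 15
Normalized prior for H1 = 12 / 15
= 0.8

0.8


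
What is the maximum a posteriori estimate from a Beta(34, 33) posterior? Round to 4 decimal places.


The MAP estimate equals the mode of the distribution.
Mode of Beta(a,b) = (a-1)/(a+b-2)
= 33/65
= 0.5077

0.5077


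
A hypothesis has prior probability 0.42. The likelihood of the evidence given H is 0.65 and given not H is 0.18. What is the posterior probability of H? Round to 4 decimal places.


Using Bayes' theorem:
P(E) = 0.42 * 0.65 + 0.58 * 0.18
P(E) = 0.3774
P(H|E) = (0.42 * 0.65) / 0.3774 = 0.7234

0.7234


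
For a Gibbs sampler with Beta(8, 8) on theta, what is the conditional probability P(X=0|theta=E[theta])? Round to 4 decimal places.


E[theta] = 8/(8+8) = 0.5
P(X=0|theta) = 1 - theta = 0.5

0.5


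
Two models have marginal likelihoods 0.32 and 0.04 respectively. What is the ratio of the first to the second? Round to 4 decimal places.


Evidence ratio = 0.32 / 0.04
= 8.0

8.0


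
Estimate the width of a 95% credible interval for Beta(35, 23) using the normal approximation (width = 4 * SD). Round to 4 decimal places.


For Beta(a,b): Var = ab/((a+b)^2(a+b+1))
Var = 0.0041, SD = 0.0637
Approximate 95% CI width = 4 * 0.0637 = 0.2547

0.2547


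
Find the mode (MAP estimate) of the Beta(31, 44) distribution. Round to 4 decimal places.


For Beta(a,b) with a,b > 1:
Mode = (a-1)/(a+b-2) = (31-1)/(75-2)
= 30/73 = 0.411

0.411


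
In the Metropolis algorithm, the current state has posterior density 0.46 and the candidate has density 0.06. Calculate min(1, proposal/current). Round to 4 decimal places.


Ratio = 0.06/0.46 = 0.1304
Acceptance probability = min(1, 0.1304)
= 0.1304

0.1304


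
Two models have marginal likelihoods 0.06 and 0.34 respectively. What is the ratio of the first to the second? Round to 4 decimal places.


Evidence ratio = 0.06 / 0.34
= 0.1765

0.1765


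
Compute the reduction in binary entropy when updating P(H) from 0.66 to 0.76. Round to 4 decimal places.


H_before = -p*log2(p) - (1-p)*log2(1-p) for p=0.66: 0.9248
H_after for p=0.76: 0.795
Reduction = 0.9248 - 0.795 = 0.1298

0.1298


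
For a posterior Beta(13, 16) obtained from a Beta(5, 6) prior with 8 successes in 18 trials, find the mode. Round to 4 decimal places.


Mode = (alpha - 1) / (alpha + beta - 2)
= 12 / 27
= 0.4444

0.4444


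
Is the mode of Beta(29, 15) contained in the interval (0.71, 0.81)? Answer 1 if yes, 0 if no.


Mode = (a-1)/(a+b-2) = 28/42 = 0.6667
Interval: (0.71, 0.81)
Contains mode? 0

0


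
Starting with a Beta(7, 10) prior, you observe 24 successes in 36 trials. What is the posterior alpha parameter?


For a Beta-Binomial conjugate model:
Posterior alpha = prior alpha + number of successes
= 7 + 24 = 31

31


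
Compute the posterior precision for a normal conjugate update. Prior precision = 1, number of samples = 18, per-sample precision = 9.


tau_post = tau_0 + n * tau
= 1 + 18 * 9 = 163

163


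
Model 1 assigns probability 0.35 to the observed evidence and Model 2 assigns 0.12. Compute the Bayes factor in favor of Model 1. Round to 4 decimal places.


BF = P(data|M1) / P(data|M2)
= 0.35 / 0.12 = 2.9167

2.9167


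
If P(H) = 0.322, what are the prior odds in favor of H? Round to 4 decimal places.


Prior odds = P(H) / (1 - P(H))
= 0.322 / 0.678
= 0.4749

0.4749


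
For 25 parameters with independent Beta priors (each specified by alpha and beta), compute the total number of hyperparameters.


A Beta prior has 2 hyperparameters per parameter.
Total = 25 * 2 = 50

50


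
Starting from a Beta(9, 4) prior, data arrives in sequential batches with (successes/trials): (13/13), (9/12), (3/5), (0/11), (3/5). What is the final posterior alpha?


In sequential Bayesian updating, we sum all successes.
Total successes = 28
Final alpha = 9 + 28 = 37

37


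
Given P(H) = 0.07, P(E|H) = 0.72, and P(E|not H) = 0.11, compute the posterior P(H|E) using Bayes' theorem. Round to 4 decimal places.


By Bayes' theorem: P(H|E) = P(E|H)*P(H) / P(E)
P(E) = P(E|H)*P(H) + P(E|not H)*P(not H)
P(E) = 0.72*0.07 + 0.11*0.93 = 0.1527
P(H|E) = 0.72*0.07 / 0.1527 = 0.3301

0.3301


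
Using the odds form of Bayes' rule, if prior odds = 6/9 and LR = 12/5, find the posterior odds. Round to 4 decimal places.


Bayes' rule in odds form: posterior odds = prior odds * LR
= (6 * 12) / (9 * 5)
= 72/45 = 1.6

1.6


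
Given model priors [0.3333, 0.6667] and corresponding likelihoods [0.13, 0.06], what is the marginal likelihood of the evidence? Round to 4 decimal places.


P(E) = sum_i P(M_i) P(E|M_i)
= 0.0433 + 0.04
= 0.0833

0.0833


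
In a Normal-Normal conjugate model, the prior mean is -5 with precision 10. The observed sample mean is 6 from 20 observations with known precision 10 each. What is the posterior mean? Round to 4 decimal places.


Posterior precision = tau0 + n*tau = 10 + 20*10 = 210
Posterior mean = (tau0*mu0 + n*tau*xbar) / posterior_precision
= (10*-5 + 20*10*6) / 210
= 1150 / 210 = 5.4762

5.4762


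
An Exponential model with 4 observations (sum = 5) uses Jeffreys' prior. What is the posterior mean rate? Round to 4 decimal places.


Posterior Gamma(4, 5)
E[lambda] = 4/5 = 0.8

0.8


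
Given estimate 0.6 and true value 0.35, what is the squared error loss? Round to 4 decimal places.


Squared error = (estimate - true)^2
Difference = 0.25
Loss = 0.25^2 = 0.0625

0.0625
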